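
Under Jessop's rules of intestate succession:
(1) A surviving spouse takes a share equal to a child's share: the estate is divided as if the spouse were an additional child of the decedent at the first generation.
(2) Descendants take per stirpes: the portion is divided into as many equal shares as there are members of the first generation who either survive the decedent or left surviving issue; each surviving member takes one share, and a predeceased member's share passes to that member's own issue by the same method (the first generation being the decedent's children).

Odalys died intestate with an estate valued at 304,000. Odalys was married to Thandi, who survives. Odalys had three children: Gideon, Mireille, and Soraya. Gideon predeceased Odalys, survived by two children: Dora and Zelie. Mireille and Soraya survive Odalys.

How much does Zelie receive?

The spouse counts as an additional share at the children's level, so there are 4 primary shares of 76,000. Thandi takes one such share (76,000).
The children's combined portion (228,000) is divided into 3 shares of 76,000: Mireille and Soraya each take 76,000; Gideon's 76,000 share passes to Gideon's issue.
Gideon's share (76,000) is divided into 2 shares of 38,000: Dora and Zelie each take 38,000.

Zelie receives 38,000.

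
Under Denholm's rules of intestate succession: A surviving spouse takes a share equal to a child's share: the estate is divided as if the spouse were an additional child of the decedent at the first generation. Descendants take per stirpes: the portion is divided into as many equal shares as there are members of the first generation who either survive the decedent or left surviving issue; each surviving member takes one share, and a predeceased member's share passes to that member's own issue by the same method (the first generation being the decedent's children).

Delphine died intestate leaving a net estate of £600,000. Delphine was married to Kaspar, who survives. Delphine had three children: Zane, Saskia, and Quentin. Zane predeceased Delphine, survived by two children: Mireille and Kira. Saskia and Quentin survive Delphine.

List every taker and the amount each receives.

Kaspar: £150,000; Mireille: £75,000; Kira: £75,000; Saskia: £150,000; Quentin: £150,000

The spouse counts as an additional share at the children's level, so there are 4 primary shares of £150,000. Kaspar takes one such share (£150,000).
The children's combined portion (£450,000) is divided into 3 shares of £150,000: Saskia and Quentin each take £150,000; Zane's £150,000 share passes to Zane's issue.
Zane's share (£150,000) is divided into 2 shares of £75,000: Mireille and Kira each take £75,000.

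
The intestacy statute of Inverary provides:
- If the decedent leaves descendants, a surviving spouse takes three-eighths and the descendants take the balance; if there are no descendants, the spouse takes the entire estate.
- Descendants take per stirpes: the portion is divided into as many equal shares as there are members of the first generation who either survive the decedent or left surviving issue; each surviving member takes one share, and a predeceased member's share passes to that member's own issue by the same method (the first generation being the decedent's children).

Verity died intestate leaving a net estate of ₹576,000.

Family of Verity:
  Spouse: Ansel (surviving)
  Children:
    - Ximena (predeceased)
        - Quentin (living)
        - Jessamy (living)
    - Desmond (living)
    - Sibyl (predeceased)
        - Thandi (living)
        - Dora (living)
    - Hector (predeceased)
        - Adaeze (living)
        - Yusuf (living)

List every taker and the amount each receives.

Ansel takes three-eighths of ₹576,000 = ₹216,000. The remaining ₹360,000 passes to the descendants.
The descendants' portion (₹360,000) is divided into 4 shares of ₹90,000: Desmond takes ₹90,000; Ximena's ₹90,000 share passes to Ximena's issue; Sibyl's ₹90,000 share passes to Sibyl's issue; Hector's ₹90,000 share passes to Hector's issue.
Ximena's share (₹90,000) is divided into 2 shares of ₹45,000: Quentin and Jessamy each take ₹45,000.
Sibyl's share (₹90,000) is divided into 2 shares of ₹45,000: Thandi and Dora each take ₹45,000.
Hector's share (₹90,000) is divided into 2 shares of ₹45,000: Adaeze and Yusuf each take ₹45,000.

Ansel: ₹216,000; Quentin: ₹45,000; Jessamy: ₹45,000; Desmond: ₹90,000; Thandi: ₹45,000; Dora: ₹45,000; Adaeze: ₹45,000; Yusuf: ₹45,000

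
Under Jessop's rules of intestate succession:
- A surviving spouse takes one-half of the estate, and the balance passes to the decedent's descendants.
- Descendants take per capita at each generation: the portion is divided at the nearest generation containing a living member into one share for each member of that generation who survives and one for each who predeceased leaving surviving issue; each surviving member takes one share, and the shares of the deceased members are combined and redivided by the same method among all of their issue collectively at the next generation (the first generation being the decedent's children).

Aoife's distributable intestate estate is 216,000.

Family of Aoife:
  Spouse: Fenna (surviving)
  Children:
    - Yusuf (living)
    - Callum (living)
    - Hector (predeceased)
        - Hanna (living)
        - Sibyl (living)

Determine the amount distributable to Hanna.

Fenna takes one-half of 216,000 = 108,000. The remaining 108,000 passes to the descendants.
The descendants' portion (108,000) is divided at the children's generation into 3 shares of 36,000. Yusuf and Callum each take 36,000. The remaining share for the deceased Hector (36,000) is carried to the next generation.
That pool (36,000) is divided at the grandchildren's generation equally among Hanna and Sibyl: 18,000 each.

Hanna receives 18,000.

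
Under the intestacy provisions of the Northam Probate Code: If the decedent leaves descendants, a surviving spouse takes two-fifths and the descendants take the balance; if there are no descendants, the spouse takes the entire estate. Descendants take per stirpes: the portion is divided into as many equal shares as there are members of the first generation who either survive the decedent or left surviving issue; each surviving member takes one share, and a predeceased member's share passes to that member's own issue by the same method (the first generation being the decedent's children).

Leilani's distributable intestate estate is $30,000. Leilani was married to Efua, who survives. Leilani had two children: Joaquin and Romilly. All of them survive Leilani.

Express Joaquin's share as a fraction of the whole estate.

Efua takes two-fifths of $30,000 = $12,000. The remaining $18,000 passes to the descendants.
The descendants' portion ($18,000) is divided into 2 shares of $9,000: Joaquin and Romilly each take $9,000.

Joaquin receives 3/10 of the estate.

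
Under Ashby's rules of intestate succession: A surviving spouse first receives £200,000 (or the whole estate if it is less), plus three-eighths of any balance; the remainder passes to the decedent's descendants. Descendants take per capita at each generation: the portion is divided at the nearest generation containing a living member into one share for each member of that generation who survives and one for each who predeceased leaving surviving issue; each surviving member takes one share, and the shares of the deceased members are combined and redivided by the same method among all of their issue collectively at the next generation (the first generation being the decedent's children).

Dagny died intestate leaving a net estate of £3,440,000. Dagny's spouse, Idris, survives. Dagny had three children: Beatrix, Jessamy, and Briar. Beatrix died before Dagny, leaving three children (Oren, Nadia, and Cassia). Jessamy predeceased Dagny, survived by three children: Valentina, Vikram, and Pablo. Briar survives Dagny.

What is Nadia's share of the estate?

Idris first takes £200,000, leaving a balance of £3,240,000. Idris then takes three-eighths of the balance (£1,215,000), for a total of £1,415,000. The remaining £2,025,000 passes to the descendants.
The descendants' portion (£2,025,000) is divided at the children's generation into 3 shares of £675,000. Briar takes £675,000. The 2 shares of the deceased (Beatrix and Jessamy) are combined into a pool of £1,350,000.
That pool (£1,350,000) is divided at the grandchildren's generation equally among Oren, Nadia, Cassia, Valentina, Vikram, and Pablo: £225,000 each.

Nadia receives £225,000.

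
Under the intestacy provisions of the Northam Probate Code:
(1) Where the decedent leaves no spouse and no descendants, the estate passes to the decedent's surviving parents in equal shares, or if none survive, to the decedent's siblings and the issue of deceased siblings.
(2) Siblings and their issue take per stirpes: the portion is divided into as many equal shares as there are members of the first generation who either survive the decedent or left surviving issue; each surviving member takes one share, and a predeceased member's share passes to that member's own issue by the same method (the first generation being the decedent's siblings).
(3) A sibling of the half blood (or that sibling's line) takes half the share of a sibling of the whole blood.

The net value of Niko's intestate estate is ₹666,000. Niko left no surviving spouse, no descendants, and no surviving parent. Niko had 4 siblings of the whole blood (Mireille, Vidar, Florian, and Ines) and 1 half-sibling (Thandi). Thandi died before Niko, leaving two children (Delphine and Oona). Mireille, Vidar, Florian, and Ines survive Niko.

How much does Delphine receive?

The entire ₹666,000 passes to the siblings and their issue.
Counting each half-blood sibling's line as half a unit, there are 9/2 units in ₹666,000, so one unit is ₹148,000. Whole-blood lines (Mireille, Vidar, Florian, and Ines) take ₹148,000 each; half-blood lines (Thandi) take ₹74,000 each.
Thandi's share (₹74,000) is divided into 2 shares of ₹37,000: Delphine and Oona each take ₹37,000.

Delphine receives ₹37,000.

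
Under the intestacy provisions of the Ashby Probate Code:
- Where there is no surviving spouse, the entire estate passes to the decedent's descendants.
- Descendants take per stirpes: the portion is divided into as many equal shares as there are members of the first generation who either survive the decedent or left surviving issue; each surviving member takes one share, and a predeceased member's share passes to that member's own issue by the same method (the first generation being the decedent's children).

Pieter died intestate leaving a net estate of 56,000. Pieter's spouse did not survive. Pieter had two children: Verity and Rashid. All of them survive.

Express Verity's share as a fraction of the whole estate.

The entire 56,000 passes to the descendants.
That amount (56,000) is divided into 2 shares of 28,000: Verity and Rashid each take 28,000.

Verity receives 1/2 of the estate.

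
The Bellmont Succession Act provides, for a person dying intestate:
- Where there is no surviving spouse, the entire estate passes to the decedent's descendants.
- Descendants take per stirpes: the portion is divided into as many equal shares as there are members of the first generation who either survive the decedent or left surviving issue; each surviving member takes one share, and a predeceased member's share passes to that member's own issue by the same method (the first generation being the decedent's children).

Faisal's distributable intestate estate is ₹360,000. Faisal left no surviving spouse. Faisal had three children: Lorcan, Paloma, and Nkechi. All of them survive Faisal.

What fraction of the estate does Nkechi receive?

Nkechi receives 1/3 of the estate.

The entire ₹360,000 passes to the descendants.
That amount (₹360,000) is divided into 3 shares of ₹120,000: Lorcan, Paloma, and Nkechi each take ₹120,000.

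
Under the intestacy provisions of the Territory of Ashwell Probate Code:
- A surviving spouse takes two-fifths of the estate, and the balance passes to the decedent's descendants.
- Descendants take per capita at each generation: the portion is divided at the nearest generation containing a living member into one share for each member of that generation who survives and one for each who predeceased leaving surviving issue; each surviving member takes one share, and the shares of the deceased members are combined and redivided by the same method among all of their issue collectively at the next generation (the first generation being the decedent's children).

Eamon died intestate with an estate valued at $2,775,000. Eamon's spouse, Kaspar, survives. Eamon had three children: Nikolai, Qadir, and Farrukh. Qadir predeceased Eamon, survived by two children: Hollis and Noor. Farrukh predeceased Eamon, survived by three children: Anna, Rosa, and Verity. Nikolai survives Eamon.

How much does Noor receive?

Kaspar takes two-fifths of $2,775,000 = $1,110,000. The remaining $1,665,000 passes to the descendants.
The descendants' portion ($1,665,000) is divided at the children's generation into 3 shares of $555,000. Nikolai takes $555,000. The 2 shares of the deceased (Qadir and Farrukh) are combined into a pool of $1,110,000.
That pool ($1,110,000) is divided at the grandchildren's generation equally among Hollis, Noor, Anna, Rosa, and Verity: $222,000 each.

Noor receives $222,000.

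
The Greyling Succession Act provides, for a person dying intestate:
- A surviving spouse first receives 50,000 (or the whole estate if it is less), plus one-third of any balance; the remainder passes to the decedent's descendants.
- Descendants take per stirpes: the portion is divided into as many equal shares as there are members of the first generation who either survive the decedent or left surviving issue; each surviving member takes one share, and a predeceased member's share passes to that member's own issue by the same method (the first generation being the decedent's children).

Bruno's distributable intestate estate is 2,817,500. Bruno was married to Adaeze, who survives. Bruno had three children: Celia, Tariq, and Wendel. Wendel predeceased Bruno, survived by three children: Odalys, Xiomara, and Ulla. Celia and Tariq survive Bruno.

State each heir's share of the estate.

Adaeze first takes 50,000, leaving a balance of 2,767,500. Adaeze then takes one-third of the balance (922,500), for a total of 972,500. The remaining 1,845,000 passes to the descendants.
The descendants' portion (1,845,000) is divided into 3 shares of 615,000: Celia and Tariq each take 615,000; Wendel's 615,000 share passes to Wendel's issue.
Wendel's share (615,000) is divided into 3 shares of 205,000: Odalys, Xiomara, and Ulla each take 205,000.

Adaeze: 972,500; Celia: 615,000; Tariq: 615,000; Odalys: 205,000; Xiomara: 205,000; Ulla: 205,000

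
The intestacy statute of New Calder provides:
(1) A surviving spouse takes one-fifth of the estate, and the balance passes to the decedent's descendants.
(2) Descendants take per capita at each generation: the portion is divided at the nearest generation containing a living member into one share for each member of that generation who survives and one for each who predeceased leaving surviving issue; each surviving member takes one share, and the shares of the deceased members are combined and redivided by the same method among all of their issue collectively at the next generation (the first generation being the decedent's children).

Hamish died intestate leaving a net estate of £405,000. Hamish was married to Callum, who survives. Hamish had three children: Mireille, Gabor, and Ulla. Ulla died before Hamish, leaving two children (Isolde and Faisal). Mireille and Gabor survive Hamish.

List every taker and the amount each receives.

Callum takes one-fifth of £405,000 = £81,000. The remaining £324,000 passes to the descendants.
The descendants' portion (£324,000) is divided at the children's generation into 3 shares of £108,000. Mireille and Gabor each take £108,000. The remaining share for the deceased Ulla (£108,000) is carried to the next generation.
That pool (£108,000) is divided at the grandchildren's generation equally among Isolde and Faisal: £54,000 each.

Callum: £81,000; Mireille: £108,000; Gabor: £108,000; Isolde: £54,000; Faisal: £54,000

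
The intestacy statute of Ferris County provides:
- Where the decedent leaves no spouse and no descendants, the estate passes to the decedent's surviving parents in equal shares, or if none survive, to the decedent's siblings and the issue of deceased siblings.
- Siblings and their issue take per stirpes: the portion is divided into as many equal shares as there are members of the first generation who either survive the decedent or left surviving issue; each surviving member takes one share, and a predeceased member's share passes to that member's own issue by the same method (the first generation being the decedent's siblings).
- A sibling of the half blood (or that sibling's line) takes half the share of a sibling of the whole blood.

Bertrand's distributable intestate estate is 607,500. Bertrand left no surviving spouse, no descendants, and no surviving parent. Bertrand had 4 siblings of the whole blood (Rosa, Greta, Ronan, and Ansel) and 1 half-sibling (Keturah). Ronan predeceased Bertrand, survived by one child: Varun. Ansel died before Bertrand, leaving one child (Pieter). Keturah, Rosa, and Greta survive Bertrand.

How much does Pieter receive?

The entire 607,500 passes to the siblings and their issue.
Counting each half-blood sibling's line as half a unit, there are 9/2 units in 607,500, so one unit is 135,000. Whole-blood lines (Rosa, Greta, Ronan, and Ansel) take 135,000 each; half-blood lines (Keturah) take 67,500 each.
Ronan's share (135,000) passes entirely to Varun.
Ansel's share (135,000) passes entirely to Pieter.

Pieter receives 135,000.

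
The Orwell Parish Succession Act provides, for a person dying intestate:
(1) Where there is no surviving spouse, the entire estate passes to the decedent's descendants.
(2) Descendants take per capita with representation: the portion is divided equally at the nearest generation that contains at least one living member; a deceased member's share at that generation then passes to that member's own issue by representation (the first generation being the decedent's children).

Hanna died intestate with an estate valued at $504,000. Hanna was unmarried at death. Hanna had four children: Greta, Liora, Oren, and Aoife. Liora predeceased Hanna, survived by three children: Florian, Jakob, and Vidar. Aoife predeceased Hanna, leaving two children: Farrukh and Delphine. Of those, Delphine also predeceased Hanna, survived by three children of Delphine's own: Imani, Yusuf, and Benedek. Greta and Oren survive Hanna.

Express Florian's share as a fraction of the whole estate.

The entire $504,000 passes to the descendants.
That amount ($504,000) is divided into 4 shares of $126,000: Greta and Oren each take $126,000; Liora's $126,000 share passes to Liora's issue; Aoife's $126,000 share passes to Aoife's issue.
Liora's share ($126,000) is divided into 3 shares of $42,000: Florian, Jakob, and Vidar each take $42,000.
Aoife's share ($126,000) is divided into 2 shares of $63,000: Farrukh takes $63,000; Delphine's $63,000 share passes to Delphine's issue.
Delphine's share ($63,000) is divided into 3 shares of $21,000: Imani, Yusuf, and Benedek each take $21,000.

Florian receives 1/12 of the estate.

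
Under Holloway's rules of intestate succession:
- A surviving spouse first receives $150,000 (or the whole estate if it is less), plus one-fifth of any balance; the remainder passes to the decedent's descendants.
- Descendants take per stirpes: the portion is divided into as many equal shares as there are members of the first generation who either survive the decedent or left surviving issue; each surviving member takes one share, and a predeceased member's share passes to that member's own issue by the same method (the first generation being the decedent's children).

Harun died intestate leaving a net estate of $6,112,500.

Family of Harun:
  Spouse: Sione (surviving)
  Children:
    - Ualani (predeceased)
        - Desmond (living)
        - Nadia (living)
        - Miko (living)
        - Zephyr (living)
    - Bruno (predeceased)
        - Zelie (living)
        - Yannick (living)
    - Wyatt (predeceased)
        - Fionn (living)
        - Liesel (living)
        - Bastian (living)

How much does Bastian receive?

Bastian receives $530,000.

Sione first takes $150,000, leaving a balance of $5,962,500. Sione then takes one-fifth of the balance ($1,192,500), for a total of $1,342,500. The remaining $4,770,000 passes to the descendants.
The descendants' portion ($4,770,000) is divided into 3 shares of $1,590,000: Ualani's $1,590,000 share passes to Ualani's issue; Bruno's $1,590,000 share passes to Bruno's issue; Wyatt's $1,590,000 share passes to Wyatt's issue.
Ualani's share ($1,590,000) is divided into 4 shares of $397,500: Desmond, Nadia, Miko, and Zephyr each take $397,500.
Bruno's share ($1,590,000) is divided into 2 shares of $795,000: Zelie and Yannick each take $795,000.
Wyatt's share ($1,590,000) is divided into 3 shares of $530,000: Fionn, Liesel, and Bastian each take $530,000.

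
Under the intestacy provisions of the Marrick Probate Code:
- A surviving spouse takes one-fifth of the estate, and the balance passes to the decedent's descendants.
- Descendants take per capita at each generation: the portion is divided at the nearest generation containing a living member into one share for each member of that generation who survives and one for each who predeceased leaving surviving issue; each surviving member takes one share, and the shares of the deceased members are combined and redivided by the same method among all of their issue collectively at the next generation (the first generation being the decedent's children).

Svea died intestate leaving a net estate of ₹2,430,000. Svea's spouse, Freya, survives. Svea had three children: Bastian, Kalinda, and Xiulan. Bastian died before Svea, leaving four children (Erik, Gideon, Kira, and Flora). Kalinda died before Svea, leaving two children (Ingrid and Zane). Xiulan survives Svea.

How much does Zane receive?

Zane receives ₹216,000.

Freya takes one-fifth of ₹2,430,000 = ₹486,000. The remaining ₹1,944,000 passes to the descendants.
The descendants' portion (₹1,944,000) is divided at the children's generation into 3 shares of ₹648,000. Xiulan takes ₹648,000. The 2 shares of the deceased (Bastian and Kalinda) are combined into a pool of ₹1,296,000.
That pool (₹1,296,000) is divided at the grandchildren's generation equally among Erik, Gideon, Kira, Flora, Ingrid, and Zane: ₹216,000 each.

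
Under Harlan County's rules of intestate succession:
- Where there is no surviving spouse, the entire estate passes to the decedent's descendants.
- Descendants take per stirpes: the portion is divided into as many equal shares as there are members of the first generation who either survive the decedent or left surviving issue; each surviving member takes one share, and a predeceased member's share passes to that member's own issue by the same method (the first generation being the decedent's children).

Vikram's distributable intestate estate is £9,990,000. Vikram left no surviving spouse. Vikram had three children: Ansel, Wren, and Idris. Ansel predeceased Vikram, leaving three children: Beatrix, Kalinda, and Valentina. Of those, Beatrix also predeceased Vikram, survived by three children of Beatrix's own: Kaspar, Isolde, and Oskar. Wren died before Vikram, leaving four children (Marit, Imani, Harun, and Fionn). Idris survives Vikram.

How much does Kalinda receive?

The entire £9,990,000 passes to the descendants.
That amount (£9,990,000) is divided into 3 shares of £3,330,000: Idris takes £3,330,000; Ansel's £3,330,000 share passes to Ansel's issue; Wren's £3,330,000 share passes to Wren's issue.
Ansel's share (£3,330,000) is divided into 3 shares of £1,110,000: Kalinda and Valentina each take £1,110,000; Beatrix's £1,110,000 share passes to Beatrix's issue.
Beatrix's share (£1,110,000) is divided into 3 shares of £370,000: Kaspar, Isolde, and Oskar each take £370,000.
Wren's share (£3,330,000) is divided into 4 shares of £832,500: Marit, Imani, Harun, and Fionn each take £832,500.

Kalinda receives £1,110,000.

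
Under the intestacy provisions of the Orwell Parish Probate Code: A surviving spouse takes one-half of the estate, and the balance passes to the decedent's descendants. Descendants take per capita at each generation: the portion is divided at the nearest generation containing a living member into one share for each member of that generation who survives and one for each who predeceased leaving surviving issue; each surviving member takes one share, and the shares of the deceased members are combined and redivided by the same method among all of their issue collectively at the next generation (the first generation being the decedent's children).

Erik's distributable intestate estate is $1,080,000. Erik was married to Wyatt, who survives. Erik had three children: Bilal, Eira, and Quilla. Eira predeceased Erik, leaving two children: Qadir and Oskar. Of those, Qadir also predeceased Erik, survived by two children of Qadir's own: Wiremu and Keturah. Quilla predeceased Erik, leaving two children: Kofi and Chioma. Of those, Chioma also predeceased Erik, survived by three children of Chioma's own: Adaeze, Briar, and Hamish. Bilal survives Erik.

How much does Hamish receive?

Wyatt takes one-half of $1,080,000 = $540,000. The remaining $540,000 passes to the descendants.
The descendants' portion ($540,000) is divided at the children's generation into 3 shares of $180,000. Bilal takes $180,000. The 2 shares of the deceased (Eira and Quilla) are combined into a pool of $360,000.
That pool ($360,000) is divided at the grandchildren's generation into 4 shares of $90,000. Oskar and Kofi each take $90,000. The 2 shares of the deceased (Qadir and Chioma) are combined into a pool of $180,000.
That pool ($180,000) is divided at the great-grandchildren's generation equally among Wiremu, Keturah, Adaeze, Briar, and Hamish: $36,000 each.

Hamish receives $36,000.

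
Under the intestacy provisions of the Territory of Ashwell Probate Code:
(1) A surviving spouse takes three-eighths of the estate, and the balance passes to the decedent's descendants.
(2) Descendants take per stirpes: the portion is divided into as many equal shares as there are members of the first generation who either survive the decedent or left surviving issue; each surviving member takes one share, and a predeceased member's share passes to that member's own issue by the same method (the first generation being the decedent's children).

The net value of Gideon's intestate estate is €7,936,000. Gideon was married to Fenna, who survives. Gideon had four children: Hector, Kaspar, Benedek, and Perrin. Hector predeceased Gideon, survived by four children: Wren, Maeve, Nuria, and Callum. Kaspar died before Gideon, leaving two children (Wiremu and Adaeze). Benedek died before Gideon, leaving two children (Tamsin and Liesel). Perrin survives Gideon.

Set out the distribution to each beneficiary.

Fenna takes three-eighths of €7,936,000 = €2,976,000. The remaining €4,960,000 passes to the descendants.
The descendants' portion (€4,960,000) is divided into 4 shares of €1,240,000: Perrin takes €1,240,000; Hector's €1,240,000 share passes to Hector's issue; Kaspar's €1,240,000 share passes to Kaspar's issue; Benedek's €1,240,000 share passes to Benedek's issue.
Hector's share (€1,240,000) is divided into 4 shares of €310,000: Wren, Maeve, Nuria, and Callum each take €310,000.
Kaspar's share (€1,240,000) is divided into 2 shares of €620,000: Wiremu and Adaeze each take €620,000.
Benedek's share (€1,240,000) is divided into 2 shares of €620,000: Tamsin and Liesel each take €620,000.

Fenna: €2,976,000; Wren: €310,000; Maeve: €310,000; Nuria: €310,000; Callum: €310,000; Wiremu: €620,000; Adaeze: €620,000; Tamsin: €620,000; Liesel: €620,000; Perrin: €1,240,000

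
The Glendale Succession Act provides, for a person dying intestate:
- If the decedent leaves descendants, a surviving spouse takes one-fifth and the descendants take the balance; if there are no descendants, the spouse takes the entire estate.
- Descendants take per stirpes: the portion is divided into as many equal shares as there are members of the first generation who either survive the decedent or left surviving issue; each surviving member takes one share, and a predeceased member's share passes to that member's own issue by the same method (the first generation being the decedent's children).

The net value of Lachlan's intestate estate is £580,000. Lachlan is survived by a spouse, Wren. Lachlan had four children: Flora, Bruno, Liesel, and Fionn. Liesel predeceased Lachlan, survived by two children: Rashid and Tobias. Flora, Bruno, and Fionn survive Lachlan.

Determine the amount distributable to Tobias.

Wren takes one-fifth of £580,000 = £116,000. The remaining £464,000 passes to the descendants.
The descendants' portion (£464,000) is divided into 4 shares of £116,000: Flora, Bruno, and Fionn each take £116,000; Liesel's £116,000 share passes to Liesel's issue.
Liesel's share (£116,000) is divided into 2 shares of £58,000: Rashid and Tobias each take £58,000.

Tobias receives £58,000.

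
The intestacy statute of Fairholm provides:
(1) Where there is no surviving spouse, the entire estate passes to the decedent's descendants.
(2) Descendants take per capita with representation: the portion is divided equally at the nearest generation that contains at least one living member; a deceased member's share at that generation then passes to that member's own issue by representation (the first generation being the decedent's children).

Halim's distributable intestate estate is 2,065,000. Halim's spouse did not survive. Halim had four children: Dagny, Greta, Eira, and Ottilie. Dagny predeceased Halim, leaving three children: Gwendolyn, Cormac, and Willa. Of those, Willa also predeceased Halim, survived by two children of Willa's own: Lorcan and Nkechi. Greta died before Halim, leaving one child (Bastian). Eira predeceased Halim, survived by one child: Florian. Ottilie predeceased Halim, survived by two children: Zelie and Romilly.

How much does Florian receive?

The entire 2,065,000 passes to the descendants.
No child survives, so the initial division is made at the grandchildren's generation.
That amount (2,065,000) is divided into 7 shares of 295,000: Gwendolyn, Cormac, Bastian, Florian, Zelie, and Romilly each take 295,000; Willa's 295,000 share passes to Willa's issue.
Willa's share (295,000) is divided into 2 shares of 147,500: Lorcan and Nkechi each take 147,500.

Florian receives 295,000.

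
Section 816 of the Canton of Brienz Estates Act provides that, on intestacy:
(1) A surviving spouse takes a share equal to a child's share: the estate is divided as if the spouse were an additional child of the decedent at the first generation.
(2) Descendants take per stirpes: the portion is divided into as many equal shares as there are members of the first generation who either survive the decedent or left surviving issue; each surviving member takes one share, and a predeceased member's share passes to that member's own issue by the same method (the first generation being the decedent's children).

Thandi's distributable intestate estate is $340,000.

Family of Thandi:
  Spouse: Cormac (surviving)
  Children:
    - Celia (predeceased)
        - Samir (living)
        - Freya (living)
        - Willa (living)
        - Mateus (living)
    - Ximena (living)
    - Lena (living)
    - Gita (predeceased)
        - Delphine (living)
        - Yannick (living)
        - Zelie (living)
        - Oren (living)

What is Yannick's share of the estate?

Yannick receives $17,000.

The spouse counts as an additional share at the children's level, so there are 5 primary shares of $68,000. Cormac takes one such share ($68,000).
The children's combined portion ($272,000) is divided into 4 shares of $68,000: Ximena and Lena each take $68,000; Celia's $68,000 share passes to Celia's issue; Gita's $68,000 share passes to Gita's issue.
Celia's share ($68,000) is divided into 4 shares of $17,000: Samir, Freya, Willa, and Mateus each take $17,000.
Gita's share ($68,000) is divided into 4 shares of $17,000: Delphine, Yannick, Zelie, and Oren each take $17,000.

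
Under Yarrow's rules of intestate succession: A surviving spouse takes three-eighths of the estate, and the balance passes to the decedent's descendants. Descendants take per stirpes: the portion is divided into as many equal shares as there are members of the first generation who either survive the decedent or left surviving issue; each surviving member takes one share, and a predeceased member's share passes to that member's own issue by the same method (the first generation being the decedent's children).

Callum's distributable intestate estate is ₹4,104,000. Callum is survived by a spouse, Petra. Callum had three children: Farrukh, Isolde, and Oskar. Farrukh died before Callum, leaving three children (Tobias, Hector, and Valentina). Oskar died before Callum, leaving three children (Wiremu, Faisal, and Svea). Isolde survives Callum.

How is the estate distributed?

Petra: ₹1,539,000; Tobias: ₹285,000; Hector: ₹285,000; Valentina: ₹285,000; Isolde: ₹855,000; Wiremu: ₹285,000; Faisal: ₹285,000; Svea: ₹285,000

Petra takes three-eighths of ₹4,104,000 = ₹1,539,000. The remaining ₹2,565,000 passes to the descendants.
The descendants' portion (₹2,565,000) is divided into 3 shares of ₹855,000: Isolde takes ₹855,000; Farrukh's ₹855,000 share passes to Farrukh's issue; Oskar's ₹855,000 share passes to Oskar's issue.
Farrukh's share (₹855,000) is divided into 3 shares of ₹285,000: Tobias, Hector, and Valentina each take ₹285,000.
Oskar's share (₹855,000) is divided into 3 shares of ₹285,000: Wiremu, Faisal, and Svea each take ₹285,000.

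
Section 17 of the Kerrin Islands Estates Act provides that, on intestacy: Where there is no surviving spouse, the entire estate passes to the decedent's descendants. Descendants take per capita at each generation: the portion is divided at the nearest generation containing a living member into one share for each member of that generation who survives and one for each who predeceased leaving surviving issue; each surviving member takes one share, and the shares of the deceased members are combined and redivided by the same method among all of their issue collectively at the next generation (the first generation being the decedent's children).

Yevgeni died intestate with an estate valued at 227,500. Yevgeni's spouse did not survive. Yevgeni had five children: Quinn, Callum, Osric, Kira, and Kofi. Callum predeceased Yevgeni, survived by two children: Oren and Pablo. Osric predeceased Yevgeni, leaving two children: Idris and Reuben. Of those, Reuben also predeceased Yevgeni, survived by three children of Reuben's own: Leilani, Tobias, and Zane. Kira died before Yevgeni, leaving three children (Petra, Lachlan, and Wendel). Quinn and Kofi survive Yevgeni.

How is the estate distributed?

The entire 227,500 passes to the descendants.
That amount (227,500) is divided at the children's generation into 5 shares of 45,500. Quinn and Kofi each take 45,500. The 3 shares of the deceased (Callum, Osric, and Kira) are combined into a pool of 136,500.
That pool (136,500) is divided at the grandchildren's generation into 7 shares of 19,500. Oren, Pablo, Idris, Petra, Lachlan, and Wendel each take 19,500. The remaining share for the deceased Reuben (19,500) is carried to the next generation.
That pool (19,500) is divided at the great-grandchildren's generation equally among Leilani, Tobias, and Zane: 6,500 each.

Quinn: 45,500; Oren: 19,500; Pablo: 19,500; Idris: 19,500; Leilani: 6,500; Tobias: 6,500; Zane: 6,500; Petra: 19,500; Lachlan: 19,500; Wendel: 19,500; Kofi: 45,500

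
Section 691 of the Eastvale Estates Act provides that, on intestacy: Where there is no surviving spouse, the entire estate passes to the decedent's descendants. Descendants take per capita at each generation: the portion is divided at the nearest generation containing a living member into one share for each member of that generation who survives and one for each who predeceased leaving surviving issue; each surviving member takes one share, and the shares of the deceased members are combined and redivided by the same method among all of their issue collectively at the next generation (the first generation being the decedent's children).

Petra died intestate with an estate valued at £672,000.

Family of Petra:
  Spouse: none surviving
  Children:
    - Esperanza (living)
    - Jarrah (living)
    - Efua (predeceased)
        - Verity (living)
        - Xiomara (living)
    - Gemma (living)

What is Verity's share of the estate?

Verity receives £84,000.

The entire £672,000 passes to the descendants.
That amount (£672,000) is divided at the children's generation into 4 shares of £168,000. Esperanza, Jarrah, and Gemma each take £168,000. The remaining share for the deceased Efua (£168,000) is carried to the next generation.
That pool (£168,000) is divided at the grandchildren's generation equally among Verity and Xiomara: £84,000 each.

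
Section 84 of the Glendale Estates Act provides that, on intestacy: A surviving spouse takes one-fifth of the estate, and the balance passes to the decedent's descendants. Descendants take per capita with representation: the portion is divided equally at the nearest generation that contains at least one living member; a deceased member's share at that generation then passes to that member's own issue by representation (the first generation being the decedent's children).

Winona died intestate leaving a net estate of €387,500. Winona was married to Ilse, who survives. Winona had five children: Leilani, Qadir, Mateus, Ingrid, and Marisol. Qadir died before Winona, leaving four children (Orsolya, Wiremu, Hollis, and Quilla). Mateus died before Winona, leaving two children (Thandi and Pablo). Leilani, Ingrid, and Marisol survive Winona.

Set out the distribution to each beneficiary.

Ilse: €77,500; Leilani: €62,000; Orsolya: €15,500; Wiremu: €15,500; Hollis: €15,500; Quilla: €15,500; Thandi: €31,000; Pablo: €31,000; Ingrid: €62,000; Marisol: €62,000

Ilse takes one-fifth of €387,500 = €77,500. The remaining €310,000 passes to the descendants.
The descendants' portion (€310,000) is divided into 5 shares of €62,000: Leilani, Ingrid, and Marisol each take €62,000; Qadir's €62,000 share passes to Qadir's issue; Mateus's €62,000 share passes to Mateus's issue.
Qadir's share (€62,000) is divided into 4 shares of €15,500: Orsolya, Wiremu, Hollis, and Quilla each take €15,500.
Mateus's share (€62,000) is divided into 2 shares of €31,000: Thandi and Pablo each take €31,000.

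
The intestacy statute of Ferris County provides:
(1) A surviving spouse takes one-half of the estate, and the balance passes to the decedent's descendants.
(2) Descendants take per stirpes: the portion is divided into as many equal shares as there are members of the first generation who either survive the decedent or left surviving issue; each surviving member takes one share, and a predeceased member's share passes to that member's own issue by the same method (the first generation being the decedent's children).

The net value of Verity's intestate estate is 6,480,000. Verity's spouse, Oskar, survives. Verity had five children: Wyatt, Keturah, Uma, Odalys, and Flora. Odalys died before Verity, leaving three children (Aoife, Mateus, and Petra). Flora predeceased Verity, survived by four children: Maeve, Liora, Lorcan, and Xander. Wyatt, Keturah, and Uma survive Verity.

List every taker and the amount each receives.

Oskar takes one-half of 6,480,000 = 3,240,000. The remaining 3,240,000 passes to the descendants.
The descendants' portion (3,240,000) is divided into 5 shares of 648,000: Wyatt, Keturah, and Uma each take 648,000; Odalys's 648,000 share passes to Odalys's issue; Flora's 648,000 share passes to Flora's issue.
Odalys's share (648,000) is divided into 3 shares of 216,000: Aoife, Mateus, and Petra each take 216,000.
Flora's share (648,000) is divided into 4 shares of 162,000: Maeve, Liora, Lorcan, and Xander each take 162,000.

Oskar: 3,240,000; Wyatt: 648,000; Keturah: 648,000; Uma: 648,000; Aoife: 216,000; Mateus: 216,000; Petra: 216,000; Maeve: 162,000; Liora: 162,000; Lorcan: 162,000; Xander: 162,000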